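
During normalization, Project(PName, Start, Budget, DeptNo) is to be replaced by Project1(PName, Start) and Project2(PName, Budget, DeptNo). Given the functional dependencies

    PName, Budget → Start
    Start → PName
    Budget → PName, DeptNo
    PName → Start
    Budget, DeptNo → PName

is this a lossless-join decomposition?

Yes

Common attributes: Project1 ∩ Project2 = {PName}.
Closure of {PName}: PName → Start applies, adding Start. So (PName)⁺ = {PName, Start}.
This closure contains every attribute of Project1, so Project1 ∩ Project2 → Project1. The join is lossless.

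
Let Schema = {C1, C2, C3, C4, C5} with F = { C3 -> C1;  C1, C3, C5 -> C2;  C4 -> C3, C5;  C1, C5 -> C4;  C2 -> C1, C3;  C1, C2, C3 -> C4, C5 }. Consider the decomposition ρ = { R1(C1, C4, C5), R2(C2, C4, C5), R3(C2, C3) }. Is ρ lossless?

Yes

Chase test. Columns are C1, C2, C3, C4, C5; row i has aⱼ where attribute j ∈ Ri, else bᵢⱼ.
Initial tableau (one row per fragment):
  row 1: a1 b12 b13 a4 a5
  row 2: b21 a2 b23 a4 a5
  row 3: b31 a2 a3 b34 b35
Rows 1 and 2 agree on C4; apply C4→C3, C5 and equate their C3, C5 entries.
Rows 2 and 3 agree on C2; apply C2→C1, C3 and equate their C1, C3 entries.
Rows 2 and 3 agree on C1, C2, C3; apply C1, C2, C3→C4, C5 and equate their C4, C5 entries.
Rows 1 and 2 agree on C3; apply C3→C1 and equate their C1 entries.
Rows 1 and 2 agree on C1, C3, C5; apply C1, C3, C5→C2 and equate their C2 entries.
Row 1 is now all distinguished symbols — the join is lossless.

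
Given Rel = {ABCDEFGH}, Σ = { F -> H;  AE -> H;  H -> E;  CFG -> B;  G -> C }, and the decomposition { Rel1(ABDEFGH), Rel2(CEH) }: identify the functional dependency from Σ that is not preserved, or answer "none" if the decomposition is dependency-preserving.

G -> C

Check G → C: no single fragment contains all of {CG}, and the restricted closure of {G} across the fragments never reaches {C}.
F → H is preserved.
AE → H is preserved.
H → E is preserved.
CFG → B is preserved.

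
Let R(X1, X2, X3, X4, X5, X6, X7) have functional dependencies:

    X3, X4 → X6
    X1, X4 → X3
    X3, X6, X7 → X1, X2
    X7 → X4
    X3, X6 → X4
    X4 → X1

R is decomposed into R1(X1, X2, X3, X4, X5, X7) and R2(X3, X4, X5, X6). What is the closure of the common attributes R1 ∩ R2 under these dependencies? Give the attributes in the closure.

X1, X3, X4, X5, X6

R1 ∩ R2 = {X3, X4, X5}.
X3, X4 → X6 applies, adding X6
X4 → X1 applies, adding X1
Closure: {X1, X3, X4, X5, X6}.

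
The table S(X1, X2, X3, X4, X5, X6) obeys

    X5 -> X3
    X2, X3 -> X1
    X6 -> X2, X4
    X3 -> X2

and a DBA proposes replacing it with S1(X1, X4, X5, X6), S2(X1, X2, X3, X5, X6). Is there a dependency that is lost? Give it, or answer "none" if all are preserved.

X5 → X3 lies within S2.
X2, X3 → X1 lies within S2.
X6 → X2, X4: restricted closure across fragments reaches X2, X4.
X3 → X2 lies within S2.
Every dependency is enforceable on the fragments, so the decomposition is dependency-preserving.

none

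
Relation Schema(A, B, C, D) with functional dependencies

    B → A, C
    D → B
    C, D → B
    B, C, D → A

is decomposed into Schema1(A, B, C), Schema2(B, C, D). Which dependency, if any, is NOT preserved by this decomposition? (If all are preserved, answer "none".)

B → A, C lies within Schema1.
D → B lies within Schema2.
C, D → B lies within Schema2.
B, C, D → A: restricted closure across fragments reaches A.
Every dependency is enforceable on the fragments, so the decomposition is dependency-preserving.

none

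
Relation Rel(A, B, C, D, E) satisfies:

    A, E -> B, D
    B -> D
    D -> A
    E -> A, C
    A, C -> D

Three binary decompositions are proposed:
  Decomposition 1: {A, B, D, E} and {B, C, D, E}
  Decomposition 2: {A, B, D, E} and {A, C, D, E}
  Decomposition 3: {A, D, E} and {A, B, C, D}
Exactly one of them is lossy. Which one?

Decomposition 3

Decomposition 1: common = {B, D, E}, closure = {A, B, C, D, E} → lossless.
Decomposition 2: common = {A, D, E}, closure = {A, B, C, D, E} → lossless.
Decomposition 3: common = {A, D}, closure = {A, D} → lossy.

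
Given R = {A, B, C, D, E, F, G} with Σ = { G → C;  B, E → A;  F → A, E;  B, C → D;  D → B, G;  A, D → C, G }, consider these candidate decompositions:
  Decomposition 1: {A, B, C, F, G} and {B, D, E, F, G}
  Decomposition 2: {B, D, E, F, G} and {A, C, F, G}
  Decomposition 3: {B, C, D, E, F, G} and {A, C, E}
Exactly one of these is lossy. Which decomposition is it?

Decomposition 1: common = {B, F, G}, closure = {A, B, C, D, E, F, G} → lossless.
Decomposition 2: common = {F, G}, closure = {A, C, E, F, G} → lossless.
Decomposition 3: common = {C, E}, closure = {C, E} → lossy.

Decomposition 3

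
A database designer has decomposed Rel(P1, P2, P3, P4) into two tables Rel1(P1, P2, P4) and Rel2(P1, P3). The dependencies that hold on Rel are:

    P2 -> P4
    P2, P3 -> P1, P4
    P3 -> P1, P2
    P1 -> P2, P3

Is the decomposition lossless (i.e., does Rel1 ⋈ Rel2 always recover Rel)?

Common attributes: Rel1 ∩ Rel2 = {P1}.
Closure of {P1}: P1 → P2, P3 applies, adding P2, P3; P2 → P4 applies, adding P4. So (P1)⁺ = {P1, P2, P3, P4}.
This closure contains every attribute of Rel1, so Rel1 ∩ Rel2 → Rel1. The join is lossless.

Yes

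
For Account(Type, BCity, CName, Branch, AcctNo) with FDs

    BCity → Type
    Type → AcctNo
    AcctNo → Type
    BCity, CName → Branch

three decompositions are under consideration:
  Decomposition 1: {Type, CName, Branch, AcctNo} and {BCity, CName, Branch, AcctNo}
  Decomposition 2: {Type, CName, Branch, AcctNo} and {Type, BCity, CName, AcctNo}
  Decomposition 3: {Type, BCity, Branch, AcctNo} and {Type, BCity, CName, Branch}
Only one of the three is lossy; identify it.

Decomposition 2

Decomposition 1: common = {CName, Branch, AcctNo}, closure = {Type, CName, Branch, AcctNo} → lossless.
Decomposition 2: common = {Type, CName, AcctNo}, closure = {Type, CName, AcctNo} → lossy.
Decomposition 3: common = {Type, BCity, Branch}, closure = {Type, BCity, Branch, AcctNo} → lossless.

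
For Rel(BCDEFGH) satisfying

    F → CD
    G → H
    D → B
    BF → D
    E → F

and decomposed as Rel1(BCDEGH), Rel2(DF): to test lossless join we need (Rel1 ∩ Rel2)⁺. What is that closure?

BD

Rel1 ∩ Rel2 = {D}.
D → B applies, adding B
Closure: {BD}.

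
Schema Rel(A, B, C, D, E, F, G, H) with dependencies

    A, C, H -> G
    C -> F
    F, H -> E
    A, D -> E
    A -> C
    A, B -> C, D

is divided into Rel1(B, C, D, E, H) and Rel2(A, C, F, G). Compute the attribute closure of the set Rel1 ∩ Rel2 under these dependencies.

Rel1 ∩ Rel2 = {C}.
C → F applies, adding F
Closure: {C, F}.

C, F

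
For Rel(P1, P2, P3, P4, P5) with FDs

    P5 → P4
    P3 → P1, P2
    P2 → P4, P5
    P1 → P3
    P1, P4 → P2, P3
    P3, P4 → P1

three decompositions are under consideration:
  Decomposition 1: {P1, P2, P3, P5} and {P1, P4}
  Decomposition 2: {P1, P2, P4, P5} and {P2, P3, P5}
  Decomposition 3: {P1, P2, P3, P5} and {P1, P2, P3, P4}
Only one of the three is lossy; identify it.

Decomposition 1: common = {P1}, closure = {P1, P2, P3, P4, P5} → lossless.
Decomposition 2: common = {P2, P5}, closure = {P2, P4, P5} → lossy.
Decomposition 3: common = {P1, P2, P3}, closure = {P1, P2, P3, P4, P5} → lossless.

Decomposition 2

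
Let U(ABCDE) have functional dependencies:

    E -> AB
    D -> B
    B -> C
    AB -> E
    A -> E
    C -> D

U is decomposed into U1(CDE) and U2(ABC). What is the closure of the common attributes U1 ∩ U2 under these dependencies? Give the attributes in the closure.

U1 ∩ U2 = {C}.
C → D applies, adding D
D → B applies, adding B
Closure: {BCD}.

BCD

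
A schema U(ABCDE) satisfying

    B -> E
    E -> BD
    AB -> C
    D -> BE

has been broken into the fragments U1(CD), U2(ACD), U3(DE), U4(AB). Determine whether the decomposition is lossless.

Chase test. Columns are ABCDE; row i has aⱼ where attribute j ∈ Ui, else bᵢⱼ.
Initial tableau (one row per fragment):
  row 1: b11 b12 a3 a4 b15
  row 2: a1 b22 a3 a4 b25
  row 3: b31 b32 b33 a4 a5
  row 4: a1 a2 b43 b44 b45
Rows 1 and 2 agree on D; apply D→BE and equate their BE entries.
Rows 1 and 3 agree on D; apply D→BE and equate their BE entries.
No row becomes fully distinguished — the join is lossy.

No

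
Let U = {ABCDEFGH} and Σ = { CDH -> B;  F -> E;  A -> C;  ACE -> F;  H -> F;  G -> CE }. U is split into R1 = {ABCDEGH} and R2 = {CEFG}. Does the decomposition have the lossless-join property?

No

Common attributes: R1 ∩ R2 = {CEG}.
No dependency enlarges {CEG}, so (CEG)⁺ = {CEG}.
The closure contains neither all of R1 = {ABCDEGH} nor all of R2 = {CEFG}, so the common attributes are not a superkey of either fragment. The join is lossy.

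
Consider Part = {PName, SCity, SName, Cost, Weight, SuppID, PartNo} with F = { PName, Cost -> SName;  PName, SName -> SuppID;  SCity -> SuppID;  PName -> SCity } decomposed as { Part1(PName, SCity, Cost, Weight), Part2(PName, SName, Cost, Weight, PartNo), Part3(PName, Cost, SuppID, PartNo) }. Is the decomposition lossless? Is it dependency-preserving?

lossless but not dependency-preserving

Lossless test (chase): Rows 1 and 2 agree on PName, Cost; apply PName, Cost→SName and equate their SName entries. Rows 1 and 3 agree on PName, Cost; apply PName, Cost→SName and equate their SName entries. Rows 1 and 2 agree on PName, SName; apply PName, SName→SuppID and equate their SuppID entries. Rows 1 and 3 agree on PName, SName; apply PName, SName→SuppID and equate their SuppID entries. Rows 1 and 2 agree on PName; apply PName→SCity and equate their SCity entries. Rows 1 and 3 agree on PName; apply PName→SCity and equate their SCity entries. Row 2 is now all distinguished symbols — the join is lossless.
Dependency preservation: the restricted closure of {SCity} across the fragments never reaches {SuppID}, so SCity → SuppID cannot be enforced without a join — not preserved.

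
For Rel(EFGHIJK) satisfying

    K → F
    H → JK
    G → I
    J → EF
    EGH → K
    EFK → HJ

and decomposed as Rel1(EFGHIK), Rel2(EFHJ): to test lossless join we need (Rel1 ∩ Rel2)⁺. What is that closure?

EFHJK

Rel1 ∩ Rel2 = {EFH}.
H → JK applies, adding JK
Closure: {EFHJK}.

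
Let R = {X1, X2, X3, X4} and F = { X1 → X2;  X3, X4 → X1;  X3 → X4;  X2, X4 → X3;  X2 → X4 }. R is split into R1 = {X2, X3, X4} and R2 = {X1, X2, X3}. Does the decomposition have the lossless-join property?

Yes

Common attributes: R1 ∩ R2 = {X2, X3}.
Closure of {X2, X3}: X3 → X4 applies, adding X4; X3, X4 → X1 applies, adding X1. So (X2, X3)⁺ = {X1, X2, X3, X4}.
This closure contains every attribute of R1, so R1 ∩ R2 → R1. The join is lossless.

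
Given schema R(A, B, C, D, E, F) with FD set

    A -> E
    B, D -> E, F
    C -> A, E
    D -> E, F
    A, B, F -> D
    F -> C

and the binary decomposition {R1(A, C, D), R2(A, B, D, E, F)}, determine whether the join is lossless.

Yes

Common attributes: R1 ∩ R2 = {A, D}.
Closure of {A, D}: A → E applies, adding E; D → E, F applies, adding F; F → C applies, adding C. So (A, D)⁺ = {A, C, D, E, F}.
This closure contains every attribute of R1, so R1 ∩ R2 → R1. The join is lossless.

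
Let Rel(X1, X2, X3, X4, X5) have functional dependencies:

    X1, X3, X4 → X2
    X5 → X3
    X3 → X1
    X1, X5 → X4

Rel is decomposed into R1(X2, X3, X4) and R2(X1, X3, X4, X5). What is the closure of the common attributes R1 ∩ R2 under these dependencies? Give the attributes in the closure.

R1 ∩ R2 = {X3, X4}.
X3 → X1 applies, adding X1
X1, X3, X4 → X2 applies, adding X2
Closure: {X1, X2, X3, X4}.

X1, X2, X3, X4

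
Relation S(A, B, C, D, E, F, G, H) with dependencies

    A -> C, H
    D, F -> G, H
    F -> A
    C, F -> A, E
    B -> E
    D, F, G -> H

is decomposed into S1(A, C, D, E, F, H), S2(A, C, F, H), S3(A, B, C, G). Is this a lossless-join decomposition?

No

Chase test. Columns are A, B, C, D, E, F, G, H; row i has aⱼ where attribute j ∈ Si, else bᵢⱼ.
Initial tableau (one row per fragment):
  row 1: a1 b12 a3 a4 a5 a6 b17 a8
  row 2: a1 b22 a3 b24 b25 a6 b27 a8
  row 3: a1 a2 a3 b34 b35 b36 a7 b38
Rows 1 and 3 agree on A; apply A→C, H and equate their C, H entries.
Rows 1 and 2 agree on C, F; apply C, F→A, E and equate their A, E entries.
No row becomes fully distinguished — the join is lossy.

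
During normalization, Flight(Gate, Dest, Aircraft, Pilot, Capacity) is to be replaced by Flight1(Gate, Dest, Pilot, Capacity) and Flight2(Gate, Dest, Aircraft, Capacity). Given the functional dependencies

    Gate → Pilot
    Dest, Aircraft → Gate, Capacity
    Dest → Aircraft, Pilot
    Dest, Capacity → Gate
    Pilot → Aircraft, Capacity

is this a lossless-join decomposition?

Yes

Common attributes: Flight1 ∩ Flight2 = {Gate, Dest, Capacity}.
Closure of {Gate, Dest, Capacity}: Gate → Pilot applies, adding Pilot; Dest → Aircraft, Pilot applies, adding Aircraft. So (Gate, Dest, Capacity)⁺ = {Gate, Dest, Aircraft, Pilot, Capacity}.
This closure contains every attribute of Flight1, so Flight1 ∩ Flight2 → Flight1. The join is lossless.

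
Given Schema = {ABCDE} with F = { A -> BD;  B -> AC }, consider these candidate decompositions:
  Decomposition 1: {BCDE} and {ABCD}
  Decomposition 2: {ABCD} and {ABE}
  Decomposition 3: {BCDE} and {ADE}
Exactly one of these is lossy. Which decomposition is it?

Decomposition 1: common = {BCD}, closure = {ABCD} → lossless.
Decomposition 2: common = {AB}, closure = {ABCD} → lossless.
Decomposition 3: common = {DE}, closure = {DE} → lossy.

Decomposition 3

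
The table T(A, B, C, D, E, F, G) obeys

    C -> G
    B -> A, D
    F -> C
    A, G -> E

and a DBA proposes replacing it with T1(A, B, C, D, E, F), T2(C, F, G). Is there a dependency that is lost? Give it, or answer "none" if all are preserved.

A, G -> E

Check A, G → E: no single fragment contains all of {A, E, G}, and the restricted closure of {A, G} across the fragments never reaches {E}.
C → G is preserved.
B → A, D is preserved.
F → C is preserved.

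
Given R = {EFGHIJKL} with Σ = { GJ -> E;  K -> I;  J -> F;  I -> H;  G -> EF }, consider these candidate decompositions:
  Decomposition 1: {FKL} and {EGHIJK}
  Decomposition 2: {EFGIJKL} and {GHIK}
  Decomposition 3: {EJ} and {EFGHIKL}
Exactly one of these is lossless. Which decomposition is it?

Decomposition 2

Decomposition 1: common = {K}, closure = {HIK} → lossy.
Decomposition 2: common = {GIK}, closure = {EFGHIK} → lossless.
Decomposition 3: common = {E}, closure = {E} → lossy.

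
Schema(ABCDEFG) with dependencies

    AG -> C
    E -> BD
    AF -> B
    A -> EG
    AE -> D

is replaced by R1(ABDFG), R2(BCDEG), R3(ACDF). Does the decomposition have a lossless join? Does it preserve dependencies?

lossy and not dependency-preserving

Lossless test (chase): Rows 1 and 3 agree on AF; apply AF→B and equate their B entries. Rows 1 and 3 agree on A; apply A→EG and equate their EG entries. Rows 1 and 3 agree on AG; apply AG→C and equate their C entries. No row becomes fully distinguished — the join is lossy.
Dependency preservation: the restricted closure of {A} across the fragments never reaches {EG}, so A → EG cannot be enforced without a join — not preserved.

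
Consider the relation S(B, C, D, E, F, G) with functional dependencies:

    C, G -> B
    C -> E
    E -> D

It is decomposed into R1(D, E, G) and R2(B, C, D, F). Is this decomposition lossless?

No

Common attributes: R1 ∩ R2 = {D}.
No dependency enlarges {D}, so (D)⁺ = {D}.
The closure contains neither all of R1 = {D, E, G} nor all of R2 = {B, C, D, F}, so the common attributes are not a superkey of either fragment. The join is lossy.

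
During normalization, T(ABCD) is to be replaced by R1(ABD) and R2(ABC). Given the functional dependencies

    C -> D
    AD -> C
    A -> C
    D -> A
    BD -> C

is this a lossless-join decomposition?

Yes

Common attributes: R1 ∩ R2 = {AB}.
Closure of {AB}: A → C applies, adding C; C → D applies, adding D. So (AB)⁺ = {ABCD}.
This closure contains every attribute of R1, so R1 ∩ R2 → R1. The join is lossless.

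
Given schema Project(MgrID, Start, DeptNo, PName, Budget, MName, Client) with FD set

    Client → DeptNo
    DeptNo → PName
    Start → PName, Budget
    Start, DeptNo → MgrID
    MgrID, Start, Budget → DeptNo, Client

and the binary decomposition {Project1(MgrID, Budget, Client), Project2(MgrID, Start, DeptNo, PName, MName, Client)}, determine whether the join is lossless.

No

Common attributes: Project1 ∩ Project2 = {MgrID, Client}.
Closure of {MgrID, Client}: Client → DeptNo applies, adding DeptNo; DeptNo → PName applies, adding PName. So (MgrID, Client)⁺ = {MgrID, DeptNo, PName, Client}.
The closure contains neither all of Project1 = {MgrID, Budget, Client} nor all of Project2 = {MgrID, Start, DeptNo, PName, MName, Client}, so the common attributes are not a superkey of either fragment. The join is lossy.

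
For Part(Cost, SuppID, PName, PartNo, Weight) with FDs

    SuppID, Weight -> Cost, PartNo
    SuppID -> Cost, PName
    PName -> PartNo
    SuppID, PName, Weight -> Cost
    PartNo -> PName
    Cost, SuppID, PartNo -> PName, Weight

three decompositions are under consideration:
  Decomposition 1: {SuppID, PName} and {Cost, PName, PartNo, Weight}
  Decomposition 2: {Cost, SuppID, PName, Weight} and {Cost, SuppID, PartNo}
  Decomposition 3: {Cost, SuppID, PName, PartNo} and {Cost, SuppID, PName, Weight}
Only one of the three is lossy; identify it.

Decomposition 1: common = {PName}, closure = {PName, PartNo} → lossy.
Decomposition 2: common = {Cost, SuppID}, closure = {Cost, SuppID, PName, PartNo, Weight} → lossless.
Decomposition 3: common = {Cost, SuppID, PName}, closure = {Cost, SuppID, PName, PartNo, Weight} → lossless.

Decomposition 1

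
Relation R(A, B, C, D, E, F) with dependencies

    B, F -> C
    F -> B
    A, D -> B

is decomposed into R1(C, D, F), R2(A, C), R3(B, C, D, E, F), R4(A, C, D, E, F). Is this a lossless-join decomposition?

Chase test. Columns are A, B, C, D, E, F; row i has aⱼ where attribute j ∈ Ri, else bᵢⱼ.
Initial tableau (one row per fragment):
  row 1: b11 b12 a3 a4 b15 a6
  row 2: a1 b22 a3 b24 b25 b26
  row 3: b31 a2 a3 a4 a5 a6
  row 4: a1 b42 a3 a4 a5 a6
Rows 1 and 3 agree on F; apply F→B and equate their B entries.
Rows 1 and 4 agree on F; apply F→B and equate their B entries.
Row 4 is now all distinguished symbols — the join is lossless.

Yes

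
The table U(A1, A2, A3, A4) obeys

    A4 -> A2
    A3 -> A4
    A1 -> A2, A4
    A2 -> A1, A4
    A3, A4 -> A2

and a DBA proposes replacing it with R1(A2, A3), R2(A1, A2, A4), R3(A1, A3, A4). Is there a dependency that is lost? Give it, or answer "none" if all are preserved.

none

A4 → A2 lies within R2.
A3 → A4 lies within R3.
A1 → A2, A4 lies within R2.
A2 → A1, A4 lies within R2.
A3, A4 → A2: restricted closure across fragments reaches A2.
Every dependency is enforceable on the fragments, so the decomposition is dependency-preserving.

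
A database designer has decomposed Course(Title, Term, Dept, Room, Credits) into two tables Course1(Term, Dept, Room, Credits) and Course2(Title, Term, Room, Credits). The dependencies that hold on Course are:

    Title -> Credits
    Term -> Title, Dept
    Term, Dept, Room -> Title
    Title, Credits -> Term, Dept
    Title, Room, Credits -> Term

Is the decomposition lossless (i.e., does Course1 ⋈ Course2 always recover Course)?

Yes

Common attributes: Course1 ∩ Course2 = {Term, Room, Credits}.
Closure of {Term, Room, Credits}: Term → Title, Dept applies, adding Title, Dept. So (Term, Room, Credits)⁺ = {Title, Term, Dept, Room, Credits}.
This closure contains every attribute of Course1, so Course1 ∩ Course2 → Course1. The join is lossless.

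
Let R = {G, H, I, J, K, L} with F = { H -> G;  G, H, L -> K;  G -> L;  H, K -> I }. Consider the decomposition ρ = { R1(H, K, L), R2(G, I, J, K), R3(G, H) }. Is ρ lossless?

No

Chase test. Columns are G, H, I, J, K, L; row i has aⱼ where attribute j ∈ Ri, else bᵢⱼ.
Initial tableau (one row per fragment):
  row 1: b11 a2 b13 b14 a5 a6
  row 2: a1 b22 a3 a4 a5 b26
  row 3: a1 a2 b33 b34 b35 b36
Rows 1 and 3 agree on H; apply H→G and equate their G entries.
Rows 1 and 2 agree on G; apply G→L and equate their L entries.
Rows 1 and 3 agree on G; apply G→L and equate their L entries.
Rows 1 and 3 agree on G, H, L; apply G, H, L→K and equate their K entries.
Rows 1 and 3 agree on H, K; apply H, K→I and equate their I entries.
No row becomes fully distinguished — the join is lossy.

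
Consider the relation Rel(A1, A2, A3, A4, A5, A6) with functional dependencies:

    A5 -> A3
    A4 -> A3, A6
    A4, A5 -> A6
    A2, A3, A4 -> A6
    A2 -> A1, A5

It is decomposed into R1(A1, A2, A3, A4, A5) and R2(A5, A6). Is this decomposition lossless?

No

Common attributes: R1 ∩ R2 = {A5}.
Closure of {A5}: A5 → A3 applies, adding A3. So (A5)⁺ = {A3, A5}.
The closure contains neither all of R1 = {A1, A2, A3, A4, A5} nor all of R2 = {A5, A6}, so the common attributes are not a superkey of either fragment. The join is lossy.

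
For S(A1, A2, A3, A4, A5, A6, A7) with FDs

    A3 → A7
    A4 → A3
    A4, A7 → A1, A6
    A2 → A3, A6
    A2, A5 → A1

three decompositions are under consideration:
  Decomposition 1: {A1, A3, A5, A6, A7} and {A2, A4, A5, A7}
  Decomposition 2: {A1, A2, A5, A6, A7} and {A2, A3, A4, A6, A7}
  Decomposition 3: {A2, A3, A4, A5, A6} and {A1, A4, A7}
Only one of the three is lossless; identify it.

Decomposition 3

Decomposition 1: common = {A5, A7}, closure = {A5, A7} → lossy.
Decomposition 2: common = {A2, A6, A7}, closure = {A2, A3, A6, A7} → lossy.
Decomposition 3: common = {A4}, closure = {A1, A3, A4, A6, A7} → lossless.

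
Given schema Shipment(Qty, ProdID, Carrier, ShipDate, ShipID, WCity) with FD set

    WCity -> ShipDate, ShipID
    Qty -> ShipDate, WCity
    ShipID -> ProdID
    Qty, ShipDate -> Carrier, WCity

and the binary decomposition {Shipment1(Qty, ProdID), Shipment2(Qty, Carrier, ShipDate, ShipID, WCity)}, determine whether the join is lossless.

Common attributes: Shipment1 ∩ Shipment2 = {Qty}.
Closure of {Qty}: Qty → ShipDate, WCity applies, adding ShipDate, WCity; Qty, ShipDate → Carrier, WCity applies, adding Carrier; WCity → ShipDate, ShipID applies, adding ShipID; ShipID → ProdID applies, adding ProdID. So (Qty)⁺ = {Qty, ProdID, Carrier, ShipDate, ShipID, WCity}.
This closure contains every attribute of Shipment1, so Shipment1 ∩ Shipment2 → Shipment1. The join is lossless.

Yes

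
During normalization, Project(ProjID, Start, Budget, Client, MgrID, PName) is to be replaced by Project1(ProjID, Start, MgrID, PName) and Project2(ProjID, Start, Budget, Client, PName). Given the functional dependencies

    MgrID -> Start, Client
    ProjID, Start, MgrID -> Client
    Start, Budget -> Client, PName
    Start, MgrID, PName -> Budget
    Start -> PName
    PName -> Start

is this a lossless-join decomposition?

No

Common attributes: Project1 ∩ Project2 = {ProjID, Start, PName}.
No dependency enlarges {ProjID, Start, PName}, so (ProjID, Start, PName)⁺ = {ProjID, Start, PName}.
The closure contains neither all of Project1 = {ProjID, Start, MgrID, PName} nor all of Project2 = {ProjID, Start, Budget, Client, PName}, so the common attributes are not a superkey of either fragment. The join is lossy.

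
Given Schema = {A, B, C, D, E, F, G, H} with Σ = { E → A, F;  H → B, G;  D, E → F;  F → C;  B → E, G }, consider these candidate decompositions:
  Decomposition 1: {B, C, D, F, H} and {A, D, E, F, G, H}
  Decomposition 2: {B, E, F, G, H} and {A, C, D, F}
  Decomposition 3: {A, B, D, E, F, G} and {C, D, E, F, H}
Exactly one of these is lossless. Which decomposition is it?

Decomposition 1

Decomposition 1: common = {D, F, H}, closure = {A, B, C, D, E, F, G, H} → lossless.
Decomposition 2: common = {F}, closure = {C, F} → lossy.
Decomposition 3: common = {D, E, F}, closure = {A, C, D, E, F} → lossy.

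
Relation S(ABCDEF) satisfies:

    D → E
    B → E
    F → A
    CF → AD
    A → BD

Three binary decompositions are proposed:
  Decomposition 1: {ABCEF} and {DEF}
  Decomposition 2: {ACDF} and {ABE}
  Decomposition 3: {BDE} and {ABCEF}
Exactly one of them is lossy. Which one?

Decomposition 1: common = {EF}, closure = {ABDEF} → lossless.
Decomposition 2: common = {A}, closure = {ABDE} → lossless.
Decomposition 3: common = {BE}, closure = {BE} → lossy.

Decomposition 3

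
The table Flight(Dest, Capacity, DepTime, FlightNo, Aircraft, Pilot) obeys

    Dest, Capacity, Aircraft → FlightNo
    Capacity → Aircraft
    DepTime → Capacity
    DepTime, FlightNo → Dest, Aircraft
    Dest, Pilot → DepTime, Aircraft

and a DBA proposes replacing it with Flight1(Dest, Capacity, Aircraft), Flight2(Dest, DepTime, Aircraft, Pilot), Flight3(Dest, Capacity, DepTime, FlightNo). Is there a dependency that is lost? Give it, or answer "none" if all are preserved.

none

Dest, Capacity, Aircraft → FlightNo: restricted closure across fragments reaches FlightNo.
Capacity → Aircraft lies within Flight1.
DepTime → Capacity lies within Flight3.
DepTime, FlightNo → Dest, Aircraft: restricted closure across fragments reaches Dest, Aircraft.
Dest, Pilot → DepTime, Aircraft lies within Flight2.
Every dependency is enforceable on the fragments, so the decomposition is dependency-preserving.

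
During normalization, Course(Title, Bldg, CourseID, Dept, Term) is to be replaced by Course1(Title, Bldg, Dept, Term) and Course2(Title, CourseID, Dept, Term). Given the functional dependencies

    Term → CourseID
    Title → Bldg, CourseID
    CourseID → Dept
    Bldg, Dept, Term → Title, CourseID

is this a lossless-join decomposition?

Yes

Common attributes: Course1 ∩ Course2 = {Title, Dept, Term}.
Closure of {Title, Dept, Term}: Term → CourseID applies, adding CourseID; Title → Bldg, CourseID applies, adding Bldg. So (Title, Dept, Term)⁺ = {Title, Bldg, CourseID, Dept, Term}.
This closure contains every attribute of Course1, so Course1 ∩ Course2 → Course1. The join is lossless.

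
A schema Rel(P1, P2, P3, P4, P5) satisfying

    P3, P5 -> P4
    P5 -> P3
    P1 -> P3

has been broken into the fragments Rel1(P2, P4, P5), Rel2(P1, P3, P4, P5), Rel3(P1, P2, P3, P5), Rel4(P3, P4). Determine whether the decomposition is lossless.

Yes

Chase test. Columns are P1, P2, P3, P4, P5; row i has aⱼ where attribute j ∈ Reli, else bᵢⱼ.
Initial tableau (one row per fragment):
  row 1: b11 a2 b13 a4 a5
  row 2: a1 b22 a3 a4 a5
  row 3: a1 a2 a3 b34 a5
  row 4: b41 b42 a3 a4 b45
Rows 2 and 3 agree on P3, P5; apply P3, P5→P4 and equate their P4 entries.
Rows 1 and 2 agree on P5; apply P5→P3 and equate their P3 entries.
Row 3 is now all distinguished symbols — the join is lossless.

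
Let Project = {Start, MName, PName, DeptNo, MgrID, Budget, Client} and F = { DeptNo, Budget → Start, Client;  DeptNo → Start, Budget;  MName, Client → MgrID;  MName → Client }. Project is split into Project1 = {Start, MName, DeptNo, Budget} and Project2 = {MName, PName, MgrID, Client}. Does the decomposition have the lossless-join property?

Common attributes: Project1 ∩ Project2 = {MName}.
Closure of {MName}: MName → Client applies, adding Client; MName, Client → MgrID applies, adding MgrID. So (MName)⁺ = {MName, MgrID, Client}.
The closure contains neither all of Project1 = {Start, MName, DeptNo, Budget} nor all of Project2 = {MName, PName, MgrID, Client}, so the common attributes are not a superkey of either fragment. The join is lossy.

No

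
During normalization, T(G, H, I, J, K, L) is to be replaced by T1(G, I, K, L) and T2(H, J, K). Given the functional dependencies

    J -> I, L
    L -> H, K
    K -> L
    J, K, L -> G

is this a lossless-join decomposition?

Common attributes: T1 ∩ T2 = {K}.
Closure of {K}: K → L applies, adding L; L → H, K applies, adding H. So (K)⁺ = {H, K, L}.
The closure contains neither all of T1 = {G, I, K, L} nor all of T2 = {H, J, K}, so the common attributes are not a superkey of either fragment. The join is lossy.

No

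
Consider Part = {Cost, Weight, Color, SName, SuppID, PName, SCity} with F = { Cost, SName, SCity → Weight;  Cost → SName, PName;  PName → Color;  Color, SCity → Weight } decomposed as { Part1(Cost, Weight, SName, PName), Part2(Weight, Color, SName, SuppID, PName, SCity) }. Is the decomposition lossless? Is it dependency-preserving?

lossy but dependency-preserving

Lossless test: (Weight, SName, PName)⁺ = {Weight, Color, SName, PName}, which is a superkey of neither fragment — lossy.
Dependency preservation: Cost, SName, SCity → Weight is not contained in any single fragment, but the restricted closure of its left-hand side across the fragments still reaches the right-hand side; the remaining FDs each lie inside some fragment. All dependencies are preserved.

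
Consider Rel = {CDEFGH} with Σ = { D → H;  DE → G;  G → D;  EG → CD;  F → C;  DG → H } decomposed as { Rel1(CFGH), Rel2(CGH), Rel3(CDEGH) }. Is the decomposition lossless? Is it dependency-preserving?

lossy but dependency-preserving

Lossless test (chase): Rows 1 and 2 agree on G; apply G→D and equate their D entries. Rows 1 and 3 agree on G; apply G→D and equate their D entries. No row becomes fully distinguished — the join is lossy.
Dependency preservation: every FD's attributes lie within a single fragment, so each can be enforced locally — preserved.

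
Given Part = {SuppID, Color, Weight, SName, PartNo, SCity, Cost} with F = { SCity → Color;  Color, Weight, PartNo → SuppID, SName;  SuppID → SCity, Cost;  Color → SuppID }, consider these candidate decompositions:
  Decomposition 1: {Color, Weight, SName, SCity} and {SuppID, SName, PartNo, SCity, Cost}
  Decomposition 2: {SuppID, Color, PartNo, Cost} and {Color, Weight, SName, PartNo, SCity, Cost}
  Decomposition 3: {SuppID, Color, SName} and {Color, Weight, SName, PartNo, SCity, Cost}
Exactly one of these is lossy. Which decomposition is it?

Decomposition 1

Decomposition 1: common = {SName, SCity}, closure = {SuppID, Color, SName, SCity, Cost} → lossy.
Decomposition 2: common = {Color, PartNo, Cost}, closure = {SuppID, Color, PartNo, SCity, Cost} → lossless.
Decomposition 3: common = {Color, SName}, closure = {SuppID, Color, SName, SCity, Cost} → lossless.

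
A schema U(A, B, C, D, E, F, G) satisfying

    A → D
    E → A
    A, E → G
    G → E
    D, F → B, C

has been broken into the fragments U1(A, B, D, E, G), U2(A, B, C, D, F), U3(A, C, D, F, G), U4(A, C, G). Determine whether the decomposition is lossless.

Chase test. Columns are A, B, C, D, E, F, G; row i has aⱼ where attribute j ∈ Ui, else bᵢⱼ.
Initial tableau (one row per fragment):
  row 1: a1 a2 b13 a4 a5 b16 a7
  row 2: a1 a2 a3 a4 b25 a6 b27
  row 3: a1 b32 a3 a4 b35 a6 a7
  row 4: a1 b42 a3 b44 b45 b46 a7
Rows 1 and 4 agree on A; apply A→D and equate their D entries.
Rows 1 and 3 agree on G; apply G→E and equate their E entries.
Rows 1 and 4 agree on G; apply G→E and equate their E entries.
Rows 2 and 3 agree on D, F; apply D, F→B, C and equate their B, C entries.
Row 3 is now all distinguished symbols — the join is lossless.

Yes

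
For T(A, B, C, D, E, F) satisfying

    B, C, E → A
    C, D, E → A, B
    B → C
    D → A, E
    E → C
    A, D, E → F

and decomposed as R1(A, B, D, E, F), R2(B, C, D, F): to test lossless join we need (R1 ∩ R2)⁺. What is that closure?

A, B, C, D, E, F

R1 ∩ R2 = {B, D, F}.
B → C applies, adding C
D → A, E applies, adding A, E
Closure: {A, B, C, D, E, F}.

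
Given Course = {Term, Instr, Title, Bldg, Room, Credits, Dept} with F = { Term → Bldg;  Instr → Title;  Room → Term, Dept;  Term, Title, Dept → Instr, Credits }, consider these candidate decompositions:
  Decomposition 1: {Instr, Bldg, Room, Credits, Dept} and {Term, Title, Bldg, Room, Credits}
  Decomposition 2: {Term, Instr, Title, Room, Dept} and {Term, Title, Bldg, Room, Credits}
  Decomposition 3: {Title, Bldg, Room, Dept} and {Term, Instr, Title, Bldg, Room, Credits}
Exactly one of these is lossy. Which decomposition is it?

Decomposition 1

Decomposition 1: common = {Bldg, Room, Credits}, closure = {Term, Bldg, Room, Credits, Dept} → lossy.
Decomposition 2: common = {Term, Title, Room}, closure = {Term, Instr, Title, Bldg, Room, Credits, Dept} → lossless.
Decomposition 3: common = {Title, Bldg, Room}, closure = {Term, Instr, Title, Bldg, Room, Credits, Dept} → lossless.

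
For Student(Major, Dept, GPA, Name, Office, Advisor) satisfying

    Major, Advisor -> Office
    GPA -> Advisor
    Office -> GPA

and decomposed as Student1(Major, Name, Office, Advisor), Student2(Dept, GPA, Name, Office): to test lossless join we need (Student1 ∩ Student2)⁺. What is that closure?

Student1 ∩ Student2 = {Name, Office}.
Office → GPA applies, adding GPA
GPA → Advisor applies, adding Advisor
Closure: {GPA, Name, Office, Advisor}.

GPA, Name, Office, Advisor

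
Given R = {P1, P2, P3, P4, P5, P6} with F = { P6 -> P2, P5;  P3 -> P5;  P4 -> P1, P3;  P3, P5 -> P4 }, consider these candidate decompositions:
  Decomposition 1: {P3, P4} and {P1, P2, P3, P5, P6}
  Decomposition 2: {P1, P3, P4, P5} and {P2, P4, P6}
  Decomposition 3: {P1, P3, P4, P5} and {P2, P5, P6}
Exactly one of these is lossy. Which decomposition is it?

Decomposition 1: common = {P3}, closure = {P1, P3, P4, P5} → lossless.
Decomposition 2: common = {P4}, closure = {P1, P3, P4, P5} → lossless.
Decomposition 3: common = {P5}, closure = {P5} → lossy.

Decomposition 3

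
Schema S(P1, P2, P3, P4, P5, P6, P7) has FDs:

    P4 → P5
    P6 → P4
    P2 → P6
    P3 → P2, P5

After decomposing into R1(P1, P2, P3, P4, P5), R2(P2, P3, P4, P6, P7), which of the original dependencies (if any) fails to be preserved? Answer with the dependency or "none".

P4 → P5 lies within R1.
P6 → P4 lies within R2.
P2 → P6 lies within R2.
P3 → P2, P5 lies within R1.
Every dependency is enforceable on the fragments, so the decomposition is dependency-preserving.

none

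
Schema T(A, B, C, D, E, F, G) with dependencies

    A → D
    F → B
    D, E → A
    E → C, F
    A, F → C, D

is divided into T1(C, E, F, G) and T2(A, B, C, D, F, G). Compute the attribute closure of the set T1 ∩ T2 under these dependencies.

T1 ∩ T2 = {C, F, G}.
F → B applies, adding B
Closure: {B, C, F, G}.

B, C, F, G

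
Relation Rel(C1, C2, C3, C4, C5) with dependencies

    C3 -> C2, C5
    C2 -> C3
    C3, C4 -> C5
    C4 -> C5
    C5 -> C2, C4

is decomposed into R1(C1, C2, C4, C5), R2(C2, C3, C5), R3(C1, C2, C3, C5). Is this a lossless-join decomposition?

Chase test. Columns are C1, C2, C3, C4, C5; row i has aⱼ where attribute j ∈ Ri, else bᵢⱼ.
Initial tableau (one row per fragment):
  row 1: a1 a2 b13 a4 a5
  row 2: b21 a2 a3 b24 a5
  row 3: a1 a2 a3 b34 a5
Rows 1 and 2 agree on C2; apply C2→C3 and equate their C3 entries.
Rows 1 and 2 agree on C5; apply C5→C2, C4 and equate their C2, C4 entries.
Rows 1 and 3 agree on C5; apply C5→C2, C4 and equate their C2, C4 entries.
Row 1 is now all distinguished symbols — the join is lossless.

Yes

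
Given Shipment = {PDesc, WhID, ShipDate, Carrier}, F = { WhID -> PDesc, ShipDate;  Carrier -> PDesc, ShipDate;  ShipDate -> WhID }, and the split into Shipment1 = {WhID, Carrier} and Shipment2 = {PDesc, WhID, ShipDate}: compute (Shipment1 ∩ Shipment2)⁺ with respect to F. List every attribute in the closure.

Shipment1 ∩ Shipment2 = {WhID}.
WhID → PDesc, ShipDate applies, adding PDesc, ShipDate
Closure: {PDesc, WhID, ShipDate}.

PDesc, WhID, ShipDate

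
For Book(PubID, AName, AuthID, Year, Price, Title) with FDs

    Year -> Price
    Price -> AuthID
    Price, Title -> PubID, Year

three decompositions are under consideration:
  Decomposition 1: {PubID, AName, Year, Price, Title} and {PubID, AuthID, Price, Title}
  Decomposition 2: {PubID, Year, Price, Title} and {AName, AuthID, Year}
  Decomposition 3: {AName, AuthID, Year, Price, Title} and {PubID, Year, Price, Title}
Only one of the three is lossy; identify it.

Decomposition 1: common = {PubID, Price, Title}, closure = {PubID, AuthID, Year, Price, Title} → lossless.
Decomposition 2: common = {Year}, closure = {AuthID, Year, Price} → lossy.
Decomposition 3: common = {Year, Price, Title}, closure = {PubID, AuthID, Year, Price, Title} → lossless.

Decomposition 2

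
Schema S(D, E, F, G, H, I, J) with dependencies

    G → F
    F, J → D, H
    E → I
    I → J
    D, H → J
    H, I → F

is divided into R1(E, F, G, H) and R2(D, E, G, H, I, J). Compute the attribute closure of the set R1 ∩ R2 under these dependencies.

R1 ∩ R2 = {E, G, H}.
G → F applies, adding F
E → I applies, adding I
I → J applies, adding J
F, J → D, H applies, adding D
Closure: {D, E, F, G, H, I, J}.

D, E, F, G, H, I, J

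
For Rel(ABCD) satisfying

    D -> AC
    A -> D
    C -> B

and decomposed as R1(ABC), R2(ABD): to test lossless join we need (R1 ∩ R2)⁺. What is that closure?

ABCD

R1 ∩ R2 = {AB}.
A → D applies, adding D
D → AC applies, adding C
Closure: {ABCD}.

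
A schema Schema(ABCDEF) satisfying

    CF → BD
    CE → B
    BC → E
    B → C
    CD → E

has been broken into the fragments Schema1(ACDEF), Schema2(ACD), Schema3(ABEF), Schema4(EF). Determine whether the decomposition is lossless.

Chase test. Columns are ABCDEF; row i has aⱼ where attribute j ∈ Schemai, else bᵢⱼ.
Initial tableau (one row per fragment):
  row 1: a1 b12 a3 a4 a5 a6
  row 2: a1 b22 a3 a4 b25 b26
  row 3: a1 a2 b33 b34 a5 a6
  row 4: b41 b42 b43 b44 a5 a6
Rows 1 and 2 agree on CD; apply CD→E and equate their E entries.
Rows 1 and 2 agree on CE; apply CE→B and equate their B entries.
No row becomes fully distinguished — the join is lossy.

No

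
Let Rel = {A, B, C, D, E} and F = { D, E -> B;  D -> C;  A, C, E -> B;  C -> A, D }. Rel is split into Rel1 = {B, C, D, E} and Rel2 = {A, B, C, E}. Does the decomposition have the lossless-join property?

Common attributes: Rel1 ∩ Rel2 = {B, C, E}.
Closure of {B, C, E}: C → A, D applies, adding A, D. So (B, C, E)⁺ = {A, B, C, D, E}.
This closure contains every attribute of Rel1, so Rel1 ∩ Rel2 → Rel1. The join is lossless.

Yes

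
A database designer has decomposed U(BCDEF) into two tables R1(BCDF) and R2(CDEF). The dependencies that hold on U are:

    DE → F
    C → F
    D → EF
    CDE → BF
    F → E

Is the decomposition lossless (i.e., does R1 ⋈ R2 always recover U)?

Yes

Common attributes: R1 ∩ R2 = {CDF}.
Closure of {CDF}: D → EF applies, adding E; CDE → BF applies, adding B. So (CDF)⁺ = {BCDEF}.
This closure contains every attribute of R1, so R1 ∩ R2 → R1. The join is lossless.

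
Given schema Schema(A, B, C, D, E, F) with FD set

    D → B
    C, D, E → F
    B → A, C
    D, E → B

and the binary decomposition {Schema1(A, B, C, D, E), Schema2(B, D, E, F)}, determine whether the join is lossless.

Common attributes: Schema1 ∩ Schema2 = {B, D, E}.
Closure of {B, D, E}: B → A, C applies, adding A, C; C, D, E → F applies, adding F. So (B, D, E)⁺ = {A, B, C, D, E, F}.
This closure contains every attribute of Schema1, so Schema1 ∩ Schema2 → Schema1. The join is lossless.

Yes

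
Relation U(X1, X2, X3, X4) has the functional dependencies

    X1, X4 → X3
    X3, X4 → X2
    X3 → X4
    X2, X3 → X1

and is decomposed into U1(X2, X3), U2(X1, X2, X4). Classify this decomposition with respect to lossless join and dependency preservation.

Lossless test: (X2)⁺ = {X2}, which is a superkey of neither fragment — lossy.
Dependency preservation: the restricted closure of {X1, X4} across the fragments never reaches {X3}, so X1, X4 → X3 cannot be enforced without a join — not preserved.

lossy and not dependency-preserving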